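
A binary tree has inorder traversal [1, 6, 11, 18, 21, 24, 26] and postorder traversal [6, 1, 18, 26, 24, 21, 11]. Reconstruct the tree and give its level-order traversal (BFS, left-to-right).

Inorder:   [1, 6, 11, 18, 21, 24, 26]
Postorder: [6, 1, 18, 26, 24, 21, 11]
Algorithm: postorder visits root last, so walk postorder right-to-left;
each value is the root of the current inorder slice — split it at that
value, recurse on the right subtree first, then the left.
Recursive splits:
  root=11; inorder splits into left=[1, 6], right=[18, 21, 24, 26]
  root=21; inorder splits into left=[18], right=[24, 26]
  root=24; inorder splits into left=[], right=[26]
  root=26; inorder splits into left=[], right=[]
  root=18; inorder splits into left=[], right=[]
  root=1; inorder splits into left=[], right=[6]
  root=6; inorder splits into left=[], right=[]
Reconstructed level-order: [11, 1, 21, 6, 18, 24, 26]


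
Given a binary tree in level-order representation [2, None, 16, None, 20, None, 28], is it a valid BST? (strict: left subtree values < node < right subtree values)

Level-order array: [2, None, 16, None, 20, None, 28]
Validate using subtree bounds (lo, hi): at each node, require lo < value < hi,
then recurse left with hi=value and right with lo=value.
Preorder trace (stopping at first violation):
  at node 2 with bounds (-inf, +inf): OK
  at node 16 with bounds (2, +inf): OK
  at node 20 with bounds (16, +inf): OK
  at node 28 with bounds (20, +inf): OK
No violation found at any node.
Result: Valid BST


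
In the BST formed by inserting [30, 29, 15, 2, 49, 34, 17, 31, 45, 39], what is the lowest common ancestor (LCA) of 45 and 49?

Tree insertion order: [30, 29, 15, 2, 49, 34, 17, 31, 45, 39]
Tree (level-order array): [30, 29, 49, 15, None, 34, None, 2, 17, 31, 45, None, None, None, None, None, None, 39]
In a BST, the LCA of p=45, q=49 is the first node v on the
root-to-leaf path with p <= v <= q (go left if both < v, right if both > v).
Walk from root:
  at 30: both 45 and 49 > 30, go right
  at 49: 45 <= 49 <= 49, this is the LCA
LCA = 49


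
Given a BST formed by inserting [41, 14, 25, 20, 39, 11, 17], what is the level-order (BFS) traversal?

Tree insertion order: [41, 14, 25, 20, 39, 11, 17]
Tree (level-order array): [41, 14, None, 11, 25, None, None, 20, 39, 17]
BFS from the root, enqueuing left then right child of each popped node:
  queue [41] -> pop 41, enqueue [14], visited so far: [41]
  queue [14] -> pop 14, enqueue [11, 25], visited so far: [41, 14]
  queue [11, 25] -> pop 11, enqueue [none], visited so far: [41, 14, 11]
  queue [25] -> pop 25, enqueue [20, 39], visited so far: [41, 14, 11, 25]
  queue [20, 39] -> pop 20, enqueue [17], visited so far: [41, 14, 11, 25, 20]
  queue [39, 17] -> pop 39, enqueue [none], visited so far: [41, 14, 11, 25, 20, 39]
  queue [17] -> pop 17, enqueue [none], visited so far: [41, 14, 11, 25, 20, 39, 17]
Result: [41, 14, 11, 25, 20, 39, 17]


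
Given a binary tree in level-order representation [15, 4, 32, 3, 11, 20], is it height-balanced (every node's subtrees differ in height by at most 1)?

Tree (level-order array): [15, 4, 32, 3, 11, 20]
Definition: a tree is height-balanced if, at every node, |h(left) - h(right)| <= 1 (empty subtree has height -1).
Bottom-up per-node check:
  node 3: h_left=-1, h_right=-1, diff=0 [OK], height=0
  node 11: h_left=-1, h_right=-1, diff=0 [OK], height=0
  node 4: h_left=0, h_right=0, diff=0 [OK], height=1
  node 20: h_left=-1, h_right=-1, diff=0 [OK], height=0
  node 32: h_left=0, h_right=-1, diff=1 [OK], height=1
  node 15: h_left=1, h_right=1, diff=0 [OK], height=2
All nodes satisfy the balance condition.
Result: Balanced


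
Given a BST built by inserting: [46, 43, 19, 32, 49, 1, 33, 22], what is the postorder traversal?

Tree insertion order: [46, 43, 19, 32, 49, 1, 33, 22]
Tree (level-order array): [46, 43, 49, 19, None, None, None, 1, 32, None, None, 22, 33]
Postorder traversal: [1, 22, 33, 32, 19, 43, 49, 46]


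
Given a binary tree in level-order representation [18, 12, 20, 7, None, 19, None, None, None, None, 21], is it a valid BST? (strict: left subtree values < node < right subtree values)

Level-order array: [18, 12, 20, 7, None, 19, None, None, None, None, 21]
Validate using subtree bounds (lo, hi): at each node, require lo < value < hi,
then recurse left with hi=value and right with lo=value.
Preorder trace (stopping at first violation):
  at node 18 with bounds (-inf, +inf): OK
  at node 12 with bounds (-inf, 18): OK
  at node 7 with bounds (-inf, 12): OK
  at node 20 with bounds (18, +inf): OK
  at node 19 with bounds (18, 20): OK
  at node 21 with bounds (19, 20): VIOLATION
Node 21 violates its bound: not (19 < 21 < 20).
Result: Not a valid BST


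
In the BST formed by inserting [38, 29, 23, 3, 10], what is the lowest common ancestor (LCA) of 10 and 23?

Tree insertion order: [38, 29, 23, 3, 10]
Tree (level-order array): [38, 29, None, 23, None, 3, None, None, 10]
In a BST, the LCA of p=10, q=23 is the first node v on the
root-to-leaf path with p <= v <= q (go left if both < v, right if both > v).
Walk from root:
  at 38: both 10 and 23 < 38, go left
  at 29: both 10 and 23 < 29, go left
  at 23: 10 <= 23 <= 23, this is the LCA
LCA = 23


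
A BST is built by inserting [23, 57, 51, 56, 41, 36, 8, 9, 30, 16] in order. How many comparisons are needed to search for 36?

Search path for 36: 23 -> 57 -> 51 -> 41 -> 36
Found: True
Comparisons: 5


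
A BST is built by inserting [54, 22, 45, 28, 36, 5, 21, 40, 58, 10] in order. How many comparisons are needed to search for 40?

Search path for 40: 54 -> 22 -> 45 -> 28 -> 36 -> 40
Found: True
Comparisons: 6


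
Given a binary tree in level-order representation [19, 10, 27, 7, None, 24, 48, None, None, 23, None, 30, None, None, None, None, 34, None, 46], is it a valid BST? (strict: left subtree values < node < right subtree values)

Level-order array: [19, 10, 27, 7, None, 24, 48, None, None, 23, None, 30, None, None, None, None, 34, None, 46]
Validate using subtree bounds (lo, hi): at each node, require lo < value < hi,
then recurse left with hi=value and right with lo=value.
Preorder trace (stopping at first violation):
  at node 19 with bounds (-inf, +inf): OK
  at node 10 with bounds (-inf, 19): OK
  at node 7 with bounds (-inf, 10): OK
  at node 27 with bounds (19, +inf): OK
  at node 24 with bounds (19, 27): OK
  at node 23 with bounds (19, 24): OK
  at node 48 with bounds (27, +inf): OK
  at node 30 with bounds (27, 48): OK
  at node 34 with bounds (30, 48): OK
  at node 46 with bounds (34, 48): OK
No violation found at any node.
Result: Valid BST


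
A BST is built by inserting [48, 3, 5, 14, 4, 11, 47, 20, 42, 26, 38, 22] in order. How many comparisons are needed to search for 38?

Search path for 38: 48 -> 3 -> 5 -> 14 -> 47 -> 20 -> 42 -> 26 -> 38
Found: True
Comparisons: 9


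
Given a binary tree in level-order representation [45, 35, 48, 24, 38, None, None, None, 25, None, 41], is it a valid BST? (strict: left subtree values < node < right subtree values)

Level-order array: [45, 35, 48, 24, 38, None, None, None, 25, None, 41]
Validate using subtree bounds (lo, hi): at each node, require lo < value < hi,
then recurse left with hi=value and right with lo=value.
Preorder trace (stopping at first violation):
  at node 45 with bounds (-inf, +inf): OK
  at node 35 with bounds (-inf, 45): OK
  at node 24 with bounds (-inf, 35): OK
  at node 25 with bounds (24, 35): OK
  at node 38 with bounds (35, 45): OK
  at node 41 with bounds (38, 45): OK
  at node 48 with bounds (45, +inf): OK
No violation found at any node.
Result: Valid BST


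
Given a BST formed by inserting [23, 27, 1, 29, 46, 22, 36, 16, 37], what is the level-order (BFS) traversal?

Tree insertion order: [23, 27, 1, 29, 46, 22, 36, 16, 37]
Tree (level-order array): [23, 1, 27, None, 22, None, 29, 16, None, None, 46, None, None, 36, None, None, 37]
BFS from the root, enqueuing left then right child of each popped node:
  queue [23] -> pop 23, enqueue [1, 27], visited so far: [23]
  queue [1, 27] -> pop 1, enqueue [22], visited so far: [23, 1]
  queue [27, 22] -> pop 27, enqueue [29], visited so far: [23, 1, 27]
  queue [22, 29] -> pop 22, enqueue [16], visited so far: [23, 1, 27, 22]
  queue [29, 16] -> pop 29, enqueue [46], visited so far: [23, 1, 27, 22, 29]
  queue [16, 46] -> pop 16, enqueue [none], visited so far: [23, 1, 27, 22, 29, 16]
  queue [46] -> pop 46, enqueue [36], visited so far: [23, 1, 27, 22, 29, 16, 46]
  queue [36] -> pop 36, enqueue [37], visited so far: [23, 1, 27, 22, 29, 16, 46, 36]
  queue [37] -> pop 37, enqueue [none], visited so far: [23, 1, 27, 22, 29, 16, 46, 36, 37]
Result: [23, 1, 27, 22, 29, 16, 46, 36, 37]


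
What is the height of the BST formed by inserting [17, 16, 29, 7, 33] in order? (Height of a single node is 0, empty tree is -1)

Insertion order: [17, 16, 29, 7, 33]
Tree (level-order array): [17, 16, 29, 7, None, None, 33]
Compute height bottom-up (empty subtree = -1):
  height(7) = 1 + max(-1, -1) = 0
  height(16) = 1 + max(0, -1) = 1
  height(33) = 1 + max(-1, -1) = 0
  height(29) = 1 + max(-1, 0) = 1
  height(17) = 1 + max(1, 1) = 2
Height = 2


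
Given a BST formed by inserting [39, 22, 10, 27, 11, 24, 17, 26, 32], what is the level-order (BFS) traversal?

Tree insertion order: [39, 22, 10, 27, 11, 24, 17, 26, 32]
Tree (level-order array): [39, 22, None, 10, 27, None, 11, 24, 32, None, 17, None, 26]
BFS from the root, enqueuing left then right child of each popped node:
  queue [39] -> pop 39, enqueue [22], visited so far: [39]
  queue [22] -> pop 22, enqueue [10, 27], visited so far: [39, 22]
  queue [10, 27] -> pop 10, enqueue [11], visited so far: [39, 22, 10]
  queue [27, 11] -> pop 27, enqueue [24, 32], visited so far: [39, 22, 10, 27]
  queue [11, 24, 32] -> pop 11, enqueue [17], visited so far: [39, 22, 10, 27, 11]
  queue [24, 32, 17] -> pop 24, enqueue [26], visited so far: [39, 22, 10, 27, 11, 24]
  queue [32, 17, 26] -> pop 32, enqueue [none], visited so far: [39, 22, 10, 27, 11, 24, 32]
  queue [17, 26] -> pop 17, enqueue [none], visited so far: [39, 22, 10, 27, 11, 24, 32, 17]
  queue [26] -> pop 26, enqueue [none], visited so far: [39, 22, 10, 27, 11, 24, 32, 17, 26]
Result: [39, 22, 10, 27, 11, 24, 32, 17, 26]


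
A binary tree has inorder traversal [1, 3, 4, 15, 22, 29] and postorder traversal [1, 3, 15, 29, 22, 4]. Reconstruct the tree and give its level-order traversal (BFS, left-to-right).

Inorder:   [1, 3, 4, 15, 22, 29]
Postorder: [1, 3, 15, 29, 22, 4]
Algorithm: postorder visits root last, so walk postorder right-to-left;
each value is the root of the current inorder slice — split it at that
value, recurse on the right subtree first, then the left.
Recursive splits:
  root=4; inorder splits into left=[1, 3], right=[15, 22, 29]
  root=22; inorder splits into left=[15], right=[29]
  root=29; inorder splits into left=[], right=[]
  root=15; inorder splits into left=[], right=[]
  root=3; inorder splits into left=[1], right=[]
  root=1; inorder splits into left=[], right=[]
Reconstructed level-order: [4, 3, 22, 1, 15, 29]


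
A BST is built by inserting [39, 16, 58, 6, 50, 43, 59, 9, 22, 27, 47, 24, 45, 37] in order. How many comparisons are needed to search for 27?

Search path for 27: 39 -> 16 -> 22 -> 27
Found: True
Comparisons: 4


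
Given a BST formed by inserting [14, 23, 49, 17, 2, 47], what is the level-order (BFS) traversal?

Tree insertion order: [14, 23, 49, 17, 2, 47]
Tree (level-order array): [14, 2, 23, None, None, 17, 49, None, None, 47]
BFS from the root, enqueuing left then right child of each popped node:
  queue [14] -> pop 14, enqueue [2, 23], visited so far: [14]
  queue [2, 23] -> pop 2, enqueue [none], visited so far: [14, 2]
  queue [23] -> pop 23, enqueue [17, 49], visited so far: [14, 2, 23]
  queue [17, 49] -> pop 17, enqueue [none], visited so far: [14, 2, 23, 17]
  queue [49] -> pop 49, enqueue [47], visited so far: [14, 2, 23, 17, 49]
  queue [47] -> pop 47, enqueue [none], visited so far: [14, 2, 23, 17, 49, 47]
Result: [14, 2, 23, 17, 49, 47]


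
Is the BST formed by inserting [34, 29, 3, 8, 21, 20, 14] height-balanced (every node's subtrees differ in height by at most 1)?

Tree (level-order array): [34, 29, None, 3, None, None, 8, None, 21, 20, None, 14]
Definition: a tree is height-balanced if, at every node, |h(left) - h(right)| <= 1 (empty subtree has height -1).
Bottom-up per-node check:
  node 14: h_left=-1, h_right=-1, diff=0 [OK], height=0
  node 20: h_left=0, h_right=-1, diff=1 [OK], height=1
  node 21: h_left=1, h_right=-1, diff=2 [FAIL (|1--1|=2 > 1)], height=2
  node 8: h_left=-1, h_right=2, diff=3 [FAIL (|-1-2|=3 > 1)], height=3
  node 3: h_left=-1, h_right=3, diff=4 [FAIL (|-1-3|=4 > 1)], height=4
  node 29: h_left=4, h_right=-1, diff=5 [FAIL (|4--1|=5 > 1)], height=5
  node 34: h_left=5, h_right=-1, diff=6 [FAIL (|5--1|=6 > 1)], height=6
Node 21 violates the condition: |1 - -1| = 2 > 1.
Result: Not balanced


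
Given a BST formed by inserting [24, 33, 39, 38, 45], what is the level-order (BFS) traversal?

Tree insertion order: [24, 33, 39, 38, 45]
Tree (level-order array): [24, None, 33, None, 39, 38, 45]
BFS from the root, enqueuing left then right child of each popped node:
  queue [24] -> pop 24, enqueue [33], visited so far: [24]
  queue [33] -> pop 33, enqueue [39], visited so far: [24, 33]
  queue [39] -> pop 39, enqueue [38, 45], visited so far: [24, 33, 39]
  queue [38, 45] -> pop 38, enqueue [none], visited so far: [24, 33, 39, 38]
  queue [45] -> pop 45, enqueue [none], visited so far: [24, 33, 39, 38, 45]
Result: [24, 33, 39, 38, 45]


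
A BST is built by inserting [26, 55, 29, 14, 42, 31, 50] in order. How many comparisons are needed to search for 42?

Search path for 42: 26 -> 55 -> 29 -> 42
Found: True
Comparisons: 4


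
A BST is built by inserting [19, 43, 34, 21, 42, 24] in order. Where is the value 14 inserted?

Starting tree (level order): [19, None, 43, 34, None, 21, 42, None, 24]
Insertion path: 19
Result: insert 14 as left child of 19
Final tree (level order): [19, 14, 43, None, None, 34, None, 21, 42, None, 24]


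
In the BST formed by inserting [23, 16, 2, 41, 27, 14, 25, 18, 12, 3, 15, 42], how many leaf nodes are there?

Tree built from: [23, 16, 2, 41, 27, 14, 25, 18, 12, 3, 15, 42]
Tree (level-order array): [23, 16, 41, 2, 18, 27, 42, None, 14, None, None, 25, None, None, None, 12, 15, None, None, 3]
Rule: A leaf has 0 children.
Per-node child counts:
  node 23: 2 child(ren)
  node 16: 2 child(ren)
  node 2: 1 child(ren)
  node 14: 2 child(ren)
  node 12: 1 child(ren)
  node 3: 0 child(ren)
  node 15: 0 child(ren)
  node 18: 0 child(ren)
  node 41: 2 child(ren)
  node 27: 1 child(ren)
  node 25: 0 child(ren)
  node 42: 0 child(ren)
Matching nodes: [3, 15, 18, 25, 42]
Count of leaf nodes: 5


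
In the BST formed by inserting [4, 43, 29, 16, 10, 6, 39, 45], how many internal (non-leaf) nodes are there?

Tree built from: [4, 43, 29, 16, 10, 6, 39, 45]
Tree (level-order array): [4, None, 43, 29, 45, 16, 39, None, None, 10, None, None, None, 6]
Rule: An internal node has at least one child.
Per-node child counts:
  node 4: 1 child(ren)
  node 43: 2 child(ren)
  node 29: 2 child(ren)
  node 16: 1 child(ren)
  node 10: 1 child(ren)
  node 6: 0 child(ren)
  node 39: 0 child(ren)
  node 45: 0 child(ren)
Matching nodes: [4, 43, 29, 16, 10]
Count of internal (non-leaf) nodes: 5


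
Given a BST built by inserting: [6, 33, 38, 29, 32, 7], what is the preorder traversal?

Tree insertion order: [6, 33, 38, 29, 32, 7]
Tree (level-order array): [6, None, 33, 29, 38, 7, 32]
Preorder traversal: [6, 33, 29, 7, 32, 38]


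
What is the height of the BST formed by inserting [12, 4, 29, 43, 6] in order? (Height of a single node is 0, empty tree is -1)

Insertion order: [12, 4, 29, 43, 6]
Tree (level-order array): [12, 4, 29, None, 6, None, 43]
Compute height bottom-up (empty subtree = -1):
  height(6) = 1 + max(-1, -1) = 0
  height(4) = 1 + max(-1, 0) = 1
  height(43) = 1 + max(-1, -1) = 0
  height(29) = 1 + max(-1, 0) = 1
  height(12) = 1 + max(1, 1) = 2
Height = 2


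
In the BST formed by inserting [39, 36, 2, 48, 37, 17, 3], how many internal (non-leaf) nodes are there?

Tree built from: [39, 36, 2, 48, 37, 17, 3]
Tree (level-order array): [39, 36, 48, 2, 37, None, None, None, 17, None, None, 3]
Rule: An internal node has at least one child.
Per-node child counts:
  node 39: 2 child(ren)
  node 36: 2 child(ren)
  node 2: 1 child(ren)
  node 17: 1 child(ren)
  node 3: 0 child(ren)
  node 37: 0 child(ren)
  node 48: 0 child(ren)
Matching nodes: [39, 36, 2, 17]
Count of internal (non-leaf) nodes: 4


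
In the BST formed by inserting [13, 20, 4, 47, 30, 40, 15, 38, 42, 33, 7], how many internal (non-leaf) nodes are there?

Tree built from: [13, 20, 4, 47, 30, 40, 15, 38, 42, 33, 7]
Tree (level-order array): [13, 4, 20, None, 7, 15, 47, None, None, None, None, 30, None, None, 40, 38, 42, 33]
Rule: An internal node has at least one child.
Per-node child counts:
  node 13: 2 child(ren)
  node 4: 1 child(ren)
  node 7: 0 child(ren)
  node 20: 2 child(ren)
  node 15: 0 child(ren)
  node 47: 1 child(ren)
  node 30: 1 child(ren)
  node 40: 2 child(ren)
  node 38: 1 child(ren)
  node 33: 0 child(ren)
  node 42: 0 child(ren)
Matching nodes: [13, 4, 20, 47, 30, 40, 38]
Count of internal (non-leaf) nodes: 7


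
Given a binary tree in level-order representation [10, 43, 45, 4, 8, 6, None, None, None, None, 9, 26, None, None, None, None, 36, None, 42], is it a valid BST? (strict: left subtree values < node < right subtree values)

Level-order array: [10, 43, 45, 4, 8, 6, None, None, None, None, 9, 26, None, None, None, None, 36, None, 42]
Validate using subtree bounds (lo, hi): at each node, require lo < value < hi,
then recurse left with hi=value and right with lo=value.
Preorder trace (stopping at first violation):
  at node 10 with bounds (-inf, +inf): OK
  at node 43 with bounds (-inf, 10): VIOLATION
Node 43 violates its bound: not (-inf < 43 < 10).
Result: Not a valid BST


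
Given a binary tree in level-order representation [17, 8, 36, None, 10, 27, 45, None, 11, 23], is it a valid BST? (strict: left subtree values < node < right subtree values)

Level-order array: [17, 8, 36, None, 10, 27, 45, None, 11, 23]
Validate using subtree bounds (lo, hi): at each node, require lo < value < hi,
then recurse left with hi=value and right with lo=value.
Preorder trace (stopping at first violation):
  at node 17 with bounds (-inf, +inf): OK
  at node 8 with bounds (-inf, 17): OK
  at node 10 with bounds (8, 17): OK
  at node 11 with bounds (10, 17): OK
  at node 36 with bounds (17, +inf): OK
  at node 27 with bounds (17, 36): OK
  at node 23 with bounds (17, 27): OK
  at node 45 with bounds (36, +inf): OK
No violation found at any node.
Result: Valid BST


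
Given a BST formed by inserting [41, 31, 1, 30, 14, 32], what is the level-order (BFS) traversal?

Tree insertion order: [41, 31, 1, 30, 14, 32]
Tree (level-order array): [41, 31, None, 1, 32, None, 30, None, None, 14]
BFS from the root, enqueuing left then right child of each popped node:
  queue [41] -> pop 41, enqueue [31], visited so far: [41]
  queue [31] -> pop 31, enqueue [1, 32], visited so far: [41, 31]
  queue [1, 32] -> pop 1, enqueue [30], visited so far: [41, 31, 1]
  queue [32, 30] -> pop 32, enqueue [none], visited so far: [41, 31, 1, 32]
  queue [30] -> pop 30, enqueue [14], visited so far: [41, 31, 1, 32, 30]
  queue [14] -> pop 14, enqueue [none], visited so far: [41, 31, 1, 32, 30, 14]
Result: [41, 31, 1, 32, 30, 14]


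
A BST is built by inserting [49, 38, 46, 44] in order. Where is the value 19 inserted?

Starting tree (level order): [49, 38, None, None, 46, 44]
Insertion path: 49 -> 38
Result: insert 19 as left child of 38
Final tree (level order): [49, 38, None, 19, 46, None, None, 44]


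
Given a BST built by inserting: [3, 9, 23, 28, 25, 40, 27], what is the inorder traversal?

Tree insertion order: [3, 9, 23, 28, 25, 40, 27]
Tree (level-order array): [3, None, 9, None, 23, None, 28, 25, 40, None, 27]
Inorder traversal: [3, 9, 23, 25, 27, 28, 40]


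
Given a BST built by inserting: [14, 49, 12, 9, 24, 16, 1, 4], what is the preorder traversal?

Tree insertion order: [14, 49, 12, 9, 24, 16, 1, 4]
Tree (level-order array): [14, 12, 49, 9, None, 24, None, 1, None, 16, None, None, 4]
Preorder traversal: [14, 12, 9, 1, 4, 49, 24, 16]


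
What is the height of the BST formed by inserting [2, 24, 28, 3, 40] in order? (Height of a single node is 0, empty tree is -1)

Insertion order: [2, 24, 28, 3, 40]
Tree (level-order array): [2, None, 24, 3, 28, None, None, None, 40]
Compute height bottom-up (empty subtree = -1):
  height(3) = 1 + max(-1, -1) = 0
  height(40) = 1 + max(-1, -1) = 0
  height(28) = 1 + max(-1, 0) = 1
  height(24) = 1 + max(0, 1) = 2
  height(2) = 1 + max(-1, 2) = 3
Height = 3


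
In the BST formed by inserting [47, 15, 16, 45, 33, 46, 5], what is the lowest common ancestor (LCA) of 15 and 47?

Tree insertion order: [47, 15, 16, 45, 33, 46, 5]
Tree (level-order array): [47, 15, None, 5, 16, None, None, None, 45, 33, 46]
In a BST, the LCA of p=15, q=47 is the first node v on the
root-to-leaf path with p <= v <= q (go left if both < v, right if both > v).
Walk from root:
  at 47: 15 <= 47 <= 47, this is the LCA
LCA = 47


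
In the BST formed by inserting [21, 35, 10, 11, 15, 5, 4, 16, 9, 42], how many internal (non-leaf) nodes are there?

Tree built from: [21, 35, 10, 11, 15, 5, 4, 16, 9, 42]
Tree (level-order array): [21, 10, 35, 5, 11, None, 42, 4, 9, None, 15, None, None, None, None, None, None, None, 16]
Rule: An internal node has at least one child.
Per-node child counts:
  node 21: 2 child(ren)
  node 10: 2 child(ren)
  node 5: 2 child(ren)
  node 4: 0 child(ren)
  node 9: 0 child(ren)
  node 11: 1 child(ren)
  node 15: 1 child(ren)
  node 16: 0 child(ren)
  node 35: 1 child(ren)
  node 42: 0 child(ren)
Matching nodes: [21, 10, 5, 11, 15, 35]
Count of internal (non-leaf) nodes: 6


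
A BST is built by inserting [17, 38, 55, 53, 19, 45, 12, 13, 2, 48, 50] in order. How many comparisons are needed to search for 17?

Search path for 17: 17
Found: True
Comparisons: 1


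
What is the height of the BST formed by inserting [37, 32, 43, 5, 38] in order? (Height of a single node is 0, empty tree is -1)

Insertion order: [37, 32, 43, 5, 38]
Tree (level-order array): [37, 32, 43, 5, None, 38]
Compute height bottom-up (empty subtree = -1):
  height(5) = 1 + max(-1, -1) = 0
  height(32) = 1 + max(0, -1) = 1
  height(38) = 1 + max(-1, -1) = 0
  height(43) = 1 + max(0, -1) = 1
  height(37) = 1 + max(1, 1) = 2
Height = 2


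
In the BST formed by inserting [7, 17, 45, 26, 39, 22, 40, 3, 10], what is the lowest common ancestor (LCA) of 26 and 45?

Tree insertion order: [7, 17, 45, 26, 39, 22, 40, 3, 10]
Tree (level-order array): [7, 3, 17, None, None, 10, 45, None, None, 26, None, 22, 39, None, None, None, 40]
In a BST, the LCA of p=26, q=45 is the first node v on the
root-to-leaf path with p <= v <= q (go left if both < v, right if both > v).
Walk from root:
  at 7: both 26 and 45 > 7, go right
  at 17: both 26 and 45 > 17, go right
  at 45: 26 <= 45 <= 45, this is the LCA
LCA = 45


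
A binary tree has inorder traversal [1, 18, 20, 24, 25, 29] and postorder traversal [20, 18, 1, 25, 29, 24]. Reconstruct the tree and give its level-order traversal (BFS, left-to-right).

Inorder:   [1, 18, 20, 24, 25, 29]
Postorder: [20, 18, 1, 25, 29, 24]
Algorithm: postorder visits root last, so walk postorder right-to-left;
each value is the root of the current inorder slice — split it at that
value, recurse on the right subtree first, then the left.
Recursive splits:
  root=24; inorder splits into left=[1, 18, 20], right=[25, 29]
  root=29; inorder splits into left=[25], right=[]
  root=25; inorder splits into left=[], right=[]
  root=1; inorder splits into left=[], right=[18, 20]
  root=18; inorder splits into left=[], right=[20]
  root=20; inorder splits into left=[], right=[]
Reconstructed level-order: [24, 1, 29, 18, 25, 20]


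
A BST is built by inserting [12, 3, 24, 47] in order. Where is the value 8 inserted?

Starting tree (level order): [12, 3, 24, None, None, None, 47]
Insertion path: 12 -> 3
Result: insert 8 as right child of 3
Final tree (level order): [12, 3, 24, None, 8, None, 47]


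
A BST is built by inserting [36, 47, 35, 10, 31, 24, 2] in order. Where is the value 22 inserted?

Starting tree (level order): [36, 35, 47, 10, None, None, None, 2, 31, None, None, 24]
Insertion path: 36 -> 35 -> 10 -> 31 -> 24
Result: insert 22 as left child of 24
Final tree (level order): [36, 35, 47, 10, None, None, None, 2, 31, None, None, 24, None, 22]


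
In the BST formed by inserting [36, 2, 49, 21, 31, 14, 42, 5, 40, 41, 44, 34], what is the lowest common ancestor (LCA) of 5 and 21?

Tree insertion order: [36, 2, 49, 21, 31, 14, 42, 5, 40, 41, 44, 34]
Tree (level-order array): [36, 2, 49, None, 21, 42, None, 14, 31, 40, 44, 5, None, None, 34, None, 41]
In a BST, the LCA of p=5, q=21 is the first node v on the
root-to-leaf path with p <= v <= q (go left if both < v, right if both > v).
Walk from root:
  at 36: both 5 and 21 < 36, go left
  at 2: both 5 and 21 > 2, go right
  at 21: 5 <= 21 <= 21, this is the LCA
LCA = 21


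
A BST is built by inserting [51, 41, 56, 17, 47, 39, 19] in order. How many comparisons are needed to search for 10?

Search path for 10: 51 -> 41 -> 17
Found: False
Comparisons: 3


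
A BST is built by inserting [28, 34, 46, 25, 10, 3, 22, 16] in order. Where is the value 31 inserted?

Starting tree (level order): [28, 25, 34, 10, None, None, 46, 3, 22, None, None, None, None, 16]
Insertion path: 28 -> 34
Result: insert 31 as left child of 34
Final tree (level order): [28, 25, 34, 10, None, 31, 46, 3, 22, None, None, None, None, None, None, 16]


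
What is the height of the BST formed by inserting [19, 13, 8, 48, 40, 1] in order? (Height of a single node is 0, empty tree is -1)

Insertion order: [19, 13, 8, 48, 40, 1]
Tree (level-order array): [19, 13, 48, 8, None, 40, None, 1]
Compute height bottom-up (empty subtree = -1):
  height(1) = 1 + max(-1, -1) = 0
  height(8) = 1 + max(0, -1) = 1
  height(13) = 1 + max(1, -1) = 2
  height(40) = 1 + max(-1, -1) = 0
  height(48) = 1 + max(0, -1) = 1
  height(19) = 1 + max(2, 1) = 3
Height = 3


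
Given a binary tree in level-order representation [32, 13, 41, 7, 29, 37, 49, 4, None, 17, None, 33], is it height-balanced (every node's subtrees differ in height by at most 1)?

Tree (level-order array): [32, 13, 41, 7, 29, 37, 49, 4, None, 17, None, 33]
Definition: a tree is height-balanced if, at every node, |h(left) - h(right)| <= 1 (empty subtree has height -1).
Bottom-up per-node check:
  node 4: h_left=-1, h_right=-1, diff=0 [OK], height=0
  node 7: h_left=0, h_right=-1, diff=1 [OK], height=1
  node 17: h_left=-1, h_right=-1, diff=0 [OK], height=0
  node 29: h_left=0, h_right=-1, diff=1 [OK], height=1
  node 13: h_left=1, h_right=1, diff=0 [OK], height=2
  node 33: h_left=-1, h_right=-1, diff=0 [OK], height=0
  node 37: h_left=0, h_right=-1, diff=1 [OK], height=1
  node 49: h_left=-1, h_right=-1, diff=0 [OK], height=0
  node 41: h_left=1, h_right=0, diff=1 [OK], height=2
  node 32: h_left=2, h_right=2, diff=0 [OK], height=3
All nodes satisfy the balance condition.
Result: Balanced


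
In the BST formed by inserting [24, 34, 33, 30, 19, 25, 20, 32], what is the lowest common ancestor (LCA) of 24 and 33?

Tree insertion order: [24, 34, 33, 30, 19, 25, 20, 32]
Tree (level-order array): [24, 19, 34, None, 20, 33, None, None, None, 30, None, 25, 32]
In a BST, the LCA of p=24, q=33 is the first node v on the
root-to-leaf path with p <= v <= q (go left if both < v, right if both > v).
Walk from root:
  at 24: 24 <= 24 <= 33, this is the LCA
LCA = 24


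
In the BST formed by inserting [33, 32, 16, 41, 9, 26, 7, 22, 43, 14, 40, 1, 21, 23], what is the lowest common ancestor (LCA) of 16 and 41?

Tree insertion order: [33, 32, 16, 41, 9, 26, 7, 22, 43, 14, 40, 1, 21, 23]
Tree (level-order array): [33, 32, 41, 16, None, 40, 43, 9, 26, None, None, None, None, 7, 14, 22, None, 1, None, None, None, 21, 23]
In a BST, the LCA of p=16, q=41 is the first node v on the
root-to-leaf path with p <= v <= q (go left if both < v, right if both > v).
Walk from root:
  at 33: 16 <= 33 <= 41, this is the LCA
LCA = 33


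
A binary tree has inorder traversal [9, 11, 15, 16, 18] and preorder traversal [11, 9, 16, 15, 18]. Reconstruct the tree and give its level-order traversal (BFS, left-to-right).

Inorder:  [9, 11, 15, 16, 18]
Preorder: [11, 9, 16, 15, 18]
Algorithm: preorder visits root first, so consume preorder in order;
for each root, split the current inorder slice at that value into
left-subtree inorder and right-subtree inorder, then recurse.
Recursive splits:
  root=11; inorder splits into left=[9], right=[15, 16, 18]
  root=9; inorder splits into left=[], right=[]
  root=16; inorder splits into left=[15], right=[18]
  root=15; inorder splits into left=[], right=[]
  root=18; inorder splits into left=[], right=[]
Reconstructed level-order: [11, 9, 16, 15, 18]


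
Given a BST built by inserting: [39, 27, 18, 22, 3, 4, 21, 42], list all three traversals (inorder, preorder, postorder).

Tree insertion order: [39, 27, 18, 22, 3, 4, 21, 42]
Tree (level-order array): [39, 27, 42, 18, None, None, None, 3, 22, None, 4, 21]
Inorder (L, root, R): [3, 4, 18, 21, 22, 27, 39, 42]
Preorder (root, L, R): [39, 27, 18, 3, 4, 22, 21, 42]
Postorder (L, R, root): [4, 3, 21, 22, 18, 27, 42, 39]


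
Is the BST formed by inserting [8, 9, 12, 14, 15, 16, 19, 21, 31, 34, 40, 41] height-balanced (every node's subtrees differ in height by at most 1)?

Tree (level-order array): [8, None, 9, None, 12, None, 14, None, 15, None, 16, None, 19, None, 21, None, 31, None, 34, None, 40, None, 41]
Definition: a tree is height-balanced if, at every node, |h(left) - h(right)| <= 1 (empty subtree has height -1).
Bottom-up per-node check:
  node 41: h_left=-1, h_right=-1, diff=0 [OK], height=0
  node 40: h_left=-1, h_right=0, diff=1 [OK], height=1
  node 34: h_left=-1, h_right=1, diff=2 [FAIL (|-1-1|=2 > 1)], height=2
  node 31: h_left=-1, h_right=2, diff=3 [FAIL (|-1-2|=3 > 1)], height=3
  node 21: h_left=-1, h_right=3, diff=4 [FAIL (|-1-3|=4 > 1)], height=4
  node 19: h_left=-1, h_right=4, diff=5 [FAIL (|-1-4|=5 > 1)], height=5
  node 16: h_left=-1, h_right=5, diff=6 [FAIL (|-1-5|=6 > 1)], height=6
  node 15: h_left=-1, h_right=6, diff=7 [FAIL (|-1-6|=7 > 1)], height=7
  node 14: h_left=-1, h_right=7, diff=8 [FAIL (|-1-7|=8 > 1)], height=8
  node 12: h_left=-1, h_right=8, diff=9 [FAIL (|-1-8|=9 > 1)], height=9
  node 9: h_left=-1, h_right=9, diff=10 [FAIL (|-1-9|=10 > 1)], height=10
  node 8: h_left=-1, h_right=10, diff=11 [FAIL (|-1-10|=11 > 1)], height=11
Node 34 violates the condition: |-1 - 1| = 2 > 1.
Result: Not balanced


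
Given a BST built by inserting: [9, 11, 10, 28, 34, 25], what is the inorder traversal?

Tree insertion order: [9, 11, 10, 28, 34, 25]
Tree (level-order array): [9, None, 11, 10, 28, None, None, 25, 34]
Inorder traversal: [9, 10, 11, 25, 28, 34]


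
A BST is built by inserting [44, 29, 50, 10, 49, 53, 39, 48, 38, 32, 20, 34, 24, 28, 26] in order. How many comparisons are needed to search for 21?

Search path for 21: 44 -> 29 -> 10 -> 20 -> 24
Found: False
Comparisons: 5


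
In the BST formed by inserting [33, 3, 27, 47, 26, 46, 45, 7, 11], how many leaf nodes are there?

Tree built from: [33, 3, 27, 47, 26, 46, 45, 7, 11]
Tree (level-order array): [33, 3, 47, None, 27, 46, None, 26, None, 45, None, 7, None, None, None, None, 11]
Rule: A leaf has 0 children.
Per-node child counts:
  node 33: 2 child(ren)
  node 3: 1 child(ren)
  node 27: 1 child(ren)
  node 26: 1 child(ren)
  node 7: 1 child(ren)
  node 11: 0 child(ren)
  node 47: 1 child(ren)
  node 46: 1 child(ren)
  node 45: 0 child(ren)
Matching nodes: [11, 45]
Count of leaf nodes: 2


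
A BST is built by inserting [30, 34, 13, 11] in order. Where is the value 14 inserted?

Starting tree (level order): [30, 13, 34, 11]
Insertion path: 30 -> 13
Result: insert 14 as right child of 13
Final tree (level order): [30, 13, 34, 11, 14]


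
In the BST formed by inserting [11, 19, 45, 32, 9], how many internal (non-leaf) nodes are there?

Tree built from: [11, 19, 45, 32, 9]
Tree (level-order array): [11, 9, 19, None, None, None, 45, 32]
Rule: An internal node has at least one child.
Per-node child counts:
  node 11: 2 child(ren)
  node 9: 0 child(ren)
  node 19: 1 child(ren)
  node 45: 1 child(ren)
  node 32: 0 child(ren)
Matching nodes: [11, 19, 45]
Count of internal (non-leaf) nodes: 3


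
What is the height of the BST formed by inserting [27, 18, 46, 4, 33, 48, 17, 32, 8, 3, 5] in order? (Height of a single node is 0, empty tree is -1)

Insertion order: [27, 18, 46, 4, 33, 48, 17, 32, 8, 3, 5]
Tree (level-order array): [27, 18, 46, 4, None, 33, 48, 3, 17, 32, None, None, None, None, None, 8, None, None, None, 5]
Compute height bottom-up (empty subtree = -1):
  height(3) = 1 + max(-1, -1) = 0
  height(5) = 1 + max(-1, -1) = 0
  height(8) = 1 + max(0, -1) = 1
  height(17) = 1 + max(1, -1) = 2
  height(4) = 1 + max(0, 2) = 3
  height(18) = 1 + max(3, -1) = 4
  height(32) = 1 + max(-1, -1) = 0
  height(33) = 1 + max(0, -1) = 1
  height(48) = 1 + max(-1, -1) = 0
  height(46) = 1 + max(1, 0) = 2
  height(27) = 1 + max(4, 2) = 5
Height = 5


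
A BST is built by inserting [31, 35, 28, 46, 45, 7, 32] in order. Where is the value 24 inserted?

Starting tree (level order): [31, 28, 35, 7, None, 32, 46, None, None, None, None, 45]
Insertion path: 31 -> 28 -> 7
Result: insert 24 as right child of 7
Final tree (level order): [31, 28, 35, 7, None, 32, 46, None, 24, None, None, 45]


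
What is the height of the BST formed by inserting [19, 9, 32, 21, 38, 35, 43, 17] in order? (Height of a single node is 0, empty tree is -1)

Insertion order: [19, 9, 32, 21, 38, 35, 43, 17]
Tree (level-order array): [19, 9, 32, None, 17, 21, 38, None, None, None, None, 35, 43]
Compute height bottom-up (empty subtree = -1):
  height(17) = 1 + max(-1, -1) = 0
  height(9) = 1 + max(-1, 0) = 1
  height(21) = 1 + max(-1, -1) = 0
  height(35) = 1 + max(-1, -1) = 0
  height(43) = 1 + max(-1, -1) = 0
  height(38) = 1 + max(0, 0) = 1
  height(32) = 1 + max(0, 1) = 2
  height(19) = 1 + max(1, 2) = 3
Height = 3


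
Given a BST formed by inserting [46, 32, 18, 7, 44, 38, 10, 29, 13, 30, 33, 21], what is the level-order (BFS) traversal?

Tree insertion order: [46, 32, 18, 7, 44, 38, 10, 29, 13, 30, 33, 21]
Tree (level-order array): [46, 32, None, 18, 44, 7, 29, 38, None, None, 10, 21, 30, 33, None, None, 13]
BFS from the root, enqueuing left then right child of each popped node:
  queue [46] -> pop 46, enqueue [32], visited so far: [46]
  queue [32] -> pop 32, enqueue [18, 44], visited so far: [46, 32]
  queue [18, 44] -> pop 18, enqueue [7, 29], visited so far: [46, 32, 18]
  queue [44, 7, 29] -> pop 44, enqueue [38], visited so far: [46, 32, 18, 44]
  queue [7, 29, 38] -> pop 7, enqueue [10], visited so far: [46, 32, 18, 44, 7]
  queue [29, 38, 10] -> pop 29, enqueue [21, 30], visited so far: [46, 32, 18, 44, 7, 29]
  queue [38, 10, 21, 30] -> pop 38, enqueue [33], visited so far: [46, 32, 18, 44, 7, 29, 38]
  queue [10, 21, 30, 33] -> pop 10, enqueue [13], visited so far: [46, 32, 18, 44, 7, 29, 38, 10]
  queue [21, 30, 33, 13] -> pop 21, enqueue [none], visited so far: [46, 32, 18, 44, 7, 29, 38, 10, 21]
  queue [30, 33, 13] -> pop 30, enqueue [none], visited so far: [46, 32, 18, 44, 7, 29, 38, 10, 21, 30]
  queue [33, 13] -> pop 33, enqueue [none], visited so far: [46, 32, 18, 44, 7, 29, 38, 10, 21, 30, 33]
  queue [13] -> pop 13, enqueue [none], visited so far: [46, 32, 18, 44, 7, 29, 38, 10, 21, 30, 33, 13]
Result: [46, 32, 18, 44, 7, 29, 38, 10, 21, 30, 33, 13]


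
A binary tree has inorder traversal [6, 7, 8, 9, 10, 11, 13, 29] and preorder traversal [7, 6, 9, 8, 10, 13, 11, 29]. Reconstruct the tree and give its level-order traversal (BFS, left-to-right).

Inorder:  [6, 7, 8, 9, 10, 11, 13, 29]
Preorder: [7, 6, 9, 8, 10, 13, 11, 29]
Algorithm: preorder visits root first, so consume preorder in order;
for each root, split the current inorder slice at that value into
left-subtree inorder and right-subtree inorder, then recurse.
Recursive splits:
  root=7; inorder splits into left=[6], right=[8, 9, 10, 11, 13, 29]
  root=6; inorder splits into left=[], right=[]
  root=9; inorder splits into left=[8], right=[10, 11, 13, 29]
  root=8; inorder splits into left=[], right=[]
  root=10; inorder splits into left=[], right=[11, 13, 29]
  root=13; inorder splits into left=[11], right=[29]
  root=11; inorder splits into left=[], right=[]
  root=29; inorder splits into left=[], right=[]
Reconstructed level-order: [7, 6, 9, 8, 10, 13, 11, 29]


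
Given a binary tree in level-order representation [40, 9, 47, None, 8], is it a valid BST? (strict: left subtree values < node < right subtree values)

Level-order array: [40, 9, 47, None, 8]
Validate using subtree bounds (lo, hi): at each node, require lo < value < hi,
then recurse left with hi=value and right with lo=value.
Preorder trace (stopping at first violation):
  at node 40 with bounds (-inf, +inf): OK
  at node 9 with bounds (-inf, 40): OK
  at node 8 with bounds (9, 40): VIOLATION
Node 8 violates its bound: not (9 < 8 < 40).
Result: Not a valid BST


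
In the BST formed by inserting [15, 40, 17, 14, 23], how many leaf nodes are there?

Tree built from: [15, 40, 17, 14, 23]
Tree (level-order array): [15, 14, 40, None, None, 17, None, None, 23]
Rule: A leaf has 0 children.
Per-node child counts:
  node 15: 2 child(ren)
  node 14: 0 child(ren)
  node 40: 1 child(ren)
  node 17: 1 child(ren)
  node 23: 0 child(ren)
Matching nodes: [14, 23]
Count of leaf nodes: 2


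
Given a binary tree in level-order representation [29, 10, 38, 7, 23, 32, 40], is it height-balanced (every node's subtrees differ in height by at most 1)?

Tree (level-order array): [29, 10, 38, 7, 23, 32, 40]
Definition: a tree is height-balanced if, at every node, |h(left) - h(right)| <= 1 (empty subtree has height -1).
Bottom-up per-node check:
  node 7: h_left=-1, h_right=-1, diff=0 [OK], height=0
  node 23: h_left=-1, h_right=-1, diff=0 [OK], height=0
  node 10: h_left=0, h_right=0, diff=0 [OK], height=1
  node 32: h_left=-1, h_right=-1, diff=0 [OK], height=0
  node 40: h_left=-1, h_right=-1, diff=0 [OK], height=0
  node 38: h_left=0, h_right=0, diff=0 [OK], height=1
  node 29: h_left=1, h_right=1, diff=0 [OK], height=2
All nodes satisfy the balance condition.
Result: Balanced


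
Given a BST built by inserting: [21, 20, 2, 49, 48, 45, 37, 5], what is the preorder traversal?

Tree insertion order: [21, 20, 2, 49, 48, 45, 37, 5]
Tree (level-order array): [21, 20, 49, 2, None, 48, None, None, 5, 45, None, None, None, 37]
Preorder traversal: [21, 20, 2, 5, 49, 48, 45, 37]


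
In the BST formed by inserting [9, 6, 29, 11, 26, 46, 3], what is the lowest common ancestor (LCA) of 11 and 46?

Tree insertion order: [9, 6, 29, 11, 26, 46, 3]
Tree (level-order array): [9, 6, 29, 3, None, 11, 46, None, None, None, 26]
In a BST, the LCA of p=11, q=46 is the first node v on the
root-to-leaf path with p <= v <= q (go left if both < v, right if both > v).
Walk from root:
  at 9: both 11 and 46 > 9, go right
  at 29: 11 <= 29 <= 46, this is the LCA
LCA = 29


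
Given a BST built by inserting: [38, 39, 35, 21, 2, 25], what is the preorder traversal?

Tree insertion order: [38, 39, 35, 21, 2, 25]
Tree (level-order array): [38, 35, 39, 21, None, None, None, 2, 25]
Preorder traversal: [38, 35, 21, 2, 25, 39]


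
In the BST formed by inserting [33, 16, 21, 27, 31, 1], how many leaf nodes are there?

Tree built from: [33, 16, 21, 27, 31, 1]
Tree (level-order array): [33, 16, None, 1, 21, None, None, None, 27, None, 31]
Rule: A leaf has 0 children.
Per-node child counts:
  node 33: 1 child(ren)
  node 16: 2 child(ren)
  node 1: 0 child(ren)
  node 21: 1 child(ren)
  node 27: 1 child(ren)
  node 31: 0 child(ren)
Matching nodes: [1, 31]
Count of leaf nodes: 2
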